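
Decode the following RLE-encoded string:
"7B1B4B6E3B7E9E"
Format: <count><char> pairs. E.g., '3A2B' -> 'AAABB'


Expanding each <count><char> pair:
  7B -> 'BBBBBBB'
  1B -> 'B'
  4B -> 'BBBB'
  6E -> 'EEEEEE'
  3B -> 'BBB'
  7E -> 'EEEEEEE'
  9E -> 'EEEEEEEEE'

Decoded = BBBBBBBBBBBBEEEEEEBBBEEEEEEEEEEEEEEEE


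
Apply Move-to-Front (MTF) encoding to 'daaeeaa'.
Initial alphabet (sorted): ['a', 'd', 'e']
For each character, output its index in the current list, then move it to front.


MTF encoding:
'd': index 1 in ['a', 'd', 'e'] -> ['d', 'a', 'e']
'a': index 1 in ['d', 'a', 'e'] -> ['a', 'd', 'e']
'a': index 0 in ['a', 'd', 'e'] -> ['a', 'd', 'e']
'e': index 2 in ['a', 'd', 'e'] -> ['e', 'a', 'd']
'e': index 0 in ['e', 'a', 'd'] -> ['e', 'a', 'd']
'a': index 1 in ['e', 'a', 'd'] -> ['a', 'e', 'd']
'a': index 0 in ['a', 'e', 'd'] -> ['a', 'e', 'd']


Output: [1, 1, 0, 2, 0, 1, 0]


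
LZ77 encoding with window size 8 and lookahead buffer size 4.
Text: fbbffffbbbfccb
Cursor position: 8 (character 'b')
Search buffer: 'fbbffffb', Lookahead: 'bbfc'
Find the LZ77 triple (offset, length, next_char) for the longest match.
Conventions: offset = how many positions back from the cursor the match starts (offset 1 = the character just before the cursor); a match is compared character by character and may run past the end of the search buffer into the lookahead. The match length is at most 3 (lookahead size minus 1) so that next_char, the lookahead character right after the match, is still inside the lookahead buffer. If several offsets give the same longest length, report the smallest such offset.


Try each offset into the search buffer:
  offset=1 (pos 7, char 'b'): match length 2
  offset=2 (pos 6, char 'f'): match length 0
  offset=3 (pos 5, char 'f'): match length 0
  offset=4 (pos 4, char 'f'): match length 0
  offset=5 (pos 3, char 'f'): match length 0
  offset=6 (pos 2, char 'b'): match length 1
  offset=7 (pos 1, char 'b'): match length 3
  offset=8 (pos 0, char 'f'): match length 0
Longest match has length 3 at offset 7.
next_char = character at position 8 + 3 = 11 -> 'c'

Best match: offset=7, length=3 (matching 'bbf' starting at position 1)
LZ77 triple: (7, 3, 'c')


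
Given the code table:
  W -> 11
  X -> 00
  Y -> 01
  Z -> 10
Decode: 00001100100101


Decoding:
00 -> X
00 -> X
11 -> W
00 -> X
10 -> Z
01 -> Y
01 -> Y


Result: XXWXZYY


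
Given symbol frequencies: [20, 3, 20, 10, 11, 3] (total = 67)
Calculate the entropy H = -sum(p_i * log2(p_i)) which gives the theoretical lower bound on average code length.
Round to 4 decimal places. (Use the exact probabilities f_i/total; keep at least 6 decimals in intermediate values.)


Per-symbol terms -p_i * log2(p_i) with p_i = f_i/67:
  p = 20/67 = 0.298507: log2(p) = -1.744161, -p*log2(p) = 0.520645
  p = 3/67 = 0.044776: log2(p) = -4.481127, -p*log2(p) = 0.200647
  p = 20/67 = 0.298507: log2(p) = -1.744161, -p*log2(p) = 0.520645
  p = 10/67 = 0.149254: log2(p) = -2.744161, -p*log2(p) = 0.409576
  p = 11/67 = 0.164179: log2(p) = -2.606658, -p*log2(p) = 0.427959
  p = 3/67 = 0.044776: log2(p) = -4.481127, -p*log2(p) = 0.200647
H = 0.520645 + 0.200647 + 0.520645 + 0.409576 + 0.427959 + 0.200647 = 2.280119

H = 2.2801 bits/symbol


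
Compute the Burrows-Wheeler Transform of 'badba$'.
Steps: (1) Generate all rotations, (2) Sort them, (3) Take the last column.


Rotations (sorted):
  0: $badba -> last char: a
  1: a$badb -> last char: b
  2: adba$b -> last char: b
  3: ba$bad -> last char: d
  4: badba$ -> last char: $
  5: dba$ba -> last char: a


BWT = abbd$a


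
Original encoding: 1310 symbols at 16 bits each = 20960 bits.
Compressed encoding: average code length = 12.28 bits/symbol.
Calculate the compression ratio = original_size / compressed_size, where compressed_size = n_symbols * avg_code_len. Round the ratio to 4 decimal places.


original_size = n_symbols * orig_bits = 1310 * 16 = 20960 bits
compressed_size = n_symbols * avg_code_len = 1310 * 12.28 = 16086.8 bits
ratio = original_size / compressed_size = 20960 / 16086.8 = 1.3029

Compression ratio = 1.3029


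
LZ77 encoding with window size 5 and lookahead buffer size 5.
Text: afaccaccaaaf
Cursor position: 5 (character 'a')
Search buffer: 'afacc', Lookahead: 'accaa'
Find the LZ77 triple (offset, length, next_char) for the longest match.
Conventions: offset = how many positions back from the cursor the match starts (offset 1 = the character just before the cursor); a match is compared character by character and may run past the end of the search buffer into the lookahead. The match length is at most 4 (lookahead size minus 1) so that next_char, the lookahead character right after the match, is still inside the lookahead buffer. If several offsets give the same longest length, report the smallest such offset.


Try each offset into the search buffer:
  offset=1 (pos 4, char 'c'): match length 0
  offset=2 (pos 3, char 'c'): match length 0
  offset=3 (pos 2, char 'a'): match length 4
  offset=4 (pos 1, char 'f'): match length 0
  offset=5 (pos 0, char 'a'): match length 1
Longest match has length 4 at offset 3.
next_char = character at position 5 + 4 = 9 -> 'a'

Best match: offset=3, length=4 (matching 'acca' starting at position 2)
LZ77 triple: (3, 4, 'a')


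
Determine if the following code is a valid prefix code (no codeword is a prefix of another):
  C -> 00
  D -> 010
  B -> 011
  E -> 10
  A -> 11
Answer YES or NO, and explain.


Checking each pair (does one codeword prefix another?):
  C='00' vs D='010': no prefix
  C='00' vs B='011': no prefix
  C='00' vs E='10': no prefix
  C='00' vs A='11': no prefix
  D='010' vs C='00': no prefix
  D='010' vs B='011': no prefix
  D='010' vs E='10': no prefix
  D='010' vs A='11': no prefix
  B='011' vs C='00': no prefix
  B='011' vs D='010': no prefix
  B='011' vs E='10': no prefix
  B='011' vs A='11': no prefix
  E='10' vs C='00': no prefix
  E='10' vs D='010': no prefix
  E='10' vs B='011': no prefix
  E='10' vs A='11': no prefix
  A='11' vs C='00': no prefix
  A='11' vs D='010': no prefix
  A='11' vs B='011': no prefix
  A='11' vs E='10': no prefix
No violation found over all pairs.

YES -- this is a valid prefix code. No codeword is a prefix of any other codeword.


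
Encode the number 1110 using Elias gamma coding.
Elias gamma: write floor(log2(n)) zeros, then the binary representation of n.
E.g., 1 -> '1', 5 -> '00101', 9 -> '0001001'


num_bits = floor(log2(1110)) + 1 = 11
leading_zeros = num_bits - 1 = 10
binary(1110) = 10001010110

Elias gamma(1110) = '0000000000' + '10001010110' = 000000000010001010110 (21 bits)


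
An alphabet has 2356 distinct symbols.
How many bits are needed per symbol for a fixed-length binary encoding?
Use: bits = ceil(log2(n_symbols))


log2(2356) = 11.2021
Bracket: 2^11 = 2048 < 2356 <= 2^12 = 4096
So ceil(log2(2356)) = 12

bits = ceil(log2(2356)) = ceil(11.2021) = 12 bits


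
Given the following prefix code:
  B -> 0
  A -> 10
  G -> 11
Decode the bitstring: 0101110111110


Decoding step by step:
Bits 0 -> B
Bits 10 -> A
Bits 11 -> G
Bits 10 -> A
Bits 11 -> G
Bits 11 -> G
Bits 10 -> A


Decoded message: BAGAGGA


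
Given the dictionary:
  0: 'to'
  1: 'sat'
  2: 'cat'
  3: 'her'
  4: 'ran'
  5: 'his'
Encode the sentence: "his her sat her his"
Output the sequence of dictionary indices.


Look up each word in the dictionary:
  'his' -> 5
  'her' -> 3
  'sat' -> 1
  'her' -> 3
  'his' -> 5

Encoded: [5, 3, 1, 3, 5]


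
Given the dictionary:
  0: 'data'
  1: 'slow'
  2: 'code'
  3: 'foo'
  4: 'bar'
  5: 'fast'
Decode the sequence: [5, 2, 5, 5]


Look up each index in the dictionary:
  5 -> 'fast'
  2 -> 'code'
  5 -> 'fast'
  5 -> 'fast'

Decoded: "fast code fast fast"


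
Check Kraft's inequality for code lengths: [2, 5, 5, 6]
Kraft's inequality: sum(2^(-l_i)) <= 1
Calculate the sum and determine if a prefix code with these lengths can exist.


Sum = 2^(-2) + 2^(-5) + 2^(-5) + 2^(-6)
    = 0.25 + 0.03125 + 0.03125 + 0.015625
    = 21/64 = 0.328125
Since 0.328125 <= 1, Kraft's inequality IS satisfied.
A prefix code with these lengths CAN exist.

Kraft sum = 0.328125. Satisfied.


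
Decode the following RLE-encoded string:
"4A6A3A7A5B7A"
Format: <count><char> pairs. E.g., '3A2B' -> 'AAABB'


Expanding each <count><char> pair:
  4A -> 'AAAA'
  6A -> 'AAAAAA'
  3A -> 'AAA'
  7A -> 'AAAAAAA'
  5B -> 'BBBBB'
  7A -> 'AAAAAAA'

Decoded = AAAAAAAAAAAAAAAAAAAABBBBBAAAAAAA


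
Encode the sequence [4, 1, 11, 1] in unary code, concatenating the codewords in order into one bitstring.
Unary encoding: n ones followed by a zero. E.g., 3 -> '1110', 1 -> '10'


Encode each number as n ones followed by a terminating 0:
  4 -> 11110 (5 bits)
  1 -> 10 (2 bits)
  11 -> 111111111110 (12 bits)
  1 -> 10 (2 bits)
Total length = 5 + 2 + 12 + 2 = 21 bits.

Unary([4, 1, 11, 1]) = 111101011111111111010 (21 bits)


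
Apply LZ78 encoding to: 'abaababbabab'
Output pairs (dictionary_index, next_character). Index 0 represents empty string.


LZ78 encoding steps:
Dictionary: {0: ''}
Step 1: w='' (idx 0), next='a' -> output (0, 'a'), add 'a' as idx 1
Step 2: w='' (idx 0), next='b' -> output (0, 'b'), add 'b' as idx 2
Step 3: w='a' (idx 1), next='a' -> output (1, 'a'), add 'aa' as idx 3
Step 4: w='b' (idx 2), next='a' -> output (2, 'a'), add 'ba' as idx 4
Step 5: w='b' (idx 2), next='b' -> output (2, 'b'), add 'bb' as idx 5
Step 6: w='a' (idx 1), next='b' -> output (1, 'b'), add 'ab' as idx 6
Step 7: w='ab' (idx 6), end of input -> output (6, '')


Encoded: [(0, 'a'), (0, 'b'), (1, 'a'), (2, 'a'), (2, 'b'), (1, 'b'), (6, '')]


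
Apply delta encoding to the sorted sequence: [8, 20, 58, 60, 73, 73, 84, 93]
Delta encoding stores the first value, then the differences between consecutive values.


First value: 8
Deltas:
  20 - 8 = 12
  58 - 20 = 38
  60 - 58 = 2
  73 - 60 = 13
  73 - 73 = 0
  84 - 73 = 11
  93 - 84 = 9


Delta encoded: [8, 12, 38, 2, 13, 0, 11, 9]


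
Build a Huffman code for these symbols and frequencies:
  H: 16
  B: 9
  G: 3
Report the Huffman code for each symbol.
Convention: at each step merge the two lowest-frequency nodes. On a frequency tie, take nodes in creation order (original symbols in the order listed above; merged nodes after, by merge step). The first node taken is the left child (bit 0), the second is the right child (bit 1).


Huffman tree construction:
Step 1: Merge G(3) + B(9) = 12
Step 2: Merge (G+B)(12) + H(16) = 28
Read each symbol's code off the tree from the root (left child = 0, right child = 1).

Codes:
  H: 1 (length 1)
  B: 01 (length 2)
  G: 00 (length 2)
Average code length: 40/28 = 1.4286 bits/symbol


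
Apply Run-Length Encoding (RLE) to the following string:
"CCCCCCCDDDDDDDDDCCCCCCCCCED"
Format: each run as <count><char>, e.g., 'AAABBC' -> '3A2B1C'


Scanning runs left to right:
  i=0: run of 'C' x 7 -> '7C'
  i=7: run of 'D' x 9 -> '9D'
  i=16: run of 'C' x 9 -> '9C'
  i=25: run of 'E' x 1 -> '1E'
  i=26: run of 'D' x 1 -> '1D'

RLE = 7C9D9C1E1D


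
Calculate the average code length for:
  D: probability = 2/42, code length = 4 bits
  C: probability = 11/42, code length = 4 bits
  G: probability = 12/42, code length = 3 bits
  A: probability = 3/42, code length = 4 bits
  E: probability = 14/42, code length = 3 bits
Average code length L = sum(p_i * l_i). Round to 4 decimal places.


Weighted contributions p_i * l_i:
  D: (2/42) * 4 = 8/42
  C: (11/42) * 4 = 44/42
  G: (12/42) * 3 = 36/42
  A: (3/42) * 4 = 12/42
  E: (14/42) * 3 = 42/42
Sum = (8 + 44 + 36 + 12 + 42)/42 = 142/42

L = 142/42 = 3.3810 bits/symbol


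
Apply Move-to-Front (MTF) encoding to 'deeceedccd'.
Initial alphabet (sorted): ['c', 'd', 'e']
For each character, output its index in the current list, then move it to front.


MTF encoding:
'd': index 1 in ['c', 'd', 'e'] -> ['d', 'c', 'e']
'e': index 2 in ['d', 'c', 'e'] -> ['e', 'd', 'c']
'e': index 0 in ['e', 'd', 'c'] -> ['e', 'd', 'c']
'c': index 2 in ['e', 'd', 'c'] -> ['c', 'e', 'd']
'e': index 1 in ['c', 'e', 'd'] -> ['e', 'c', 'd']
'e': index 0 in ['e', 'c', 'd'] -> ['e', 'c', 'd']
'd': index 2 in ['e', 'c', 'd'] -> ['d', 'e', 'c']
'c': index 2 in ['d', 'e', 'c'] -> ['c', 'd', 'e']
'c': index 0 in ['c', 'd', 'e'] -> ['c', 'd', 'e']
'd': index 1 in ['c', 'd', 'e'] -> ['d', 'c', 'e']


Output: [1, 2, 0, 2, 1, 0, 2, 2, 0, 1]


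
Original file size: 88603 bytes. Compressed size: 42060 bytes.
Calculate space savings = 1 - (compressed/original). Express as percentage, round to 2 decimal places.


ratio = compressed/original = 42060/88603 = 0.474702
savings = 1 - ratio = 1 - 0.474702 = 0.525298
as a percentage: 0.525298 * 100 = 52.53%

Space savings = 1 - 42060/88603 = 52.53%


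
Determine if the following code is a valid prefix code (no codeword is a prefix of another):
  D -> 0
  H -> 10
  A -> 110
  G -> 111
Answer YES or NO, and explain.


Checking each pair (does one codeword prefix another?):
  D='0' vs H='10': no prefix
  D='0' vs A='110': no prefix
  D='0' vs G='111': no prefix
  H='10' vs D='0': no prefix
  H='10' vs A='110': no prefix
  H='10' vs G='111': no prefix
  A='110' vs D='0': no prefix
  A='110' vs H='10': no prefix
  A='110' vs G='111': no prefix
  G='111' vs D='0': no prefix
  G='111' vs H='10': no prefix
  G='111' vs A='110': no prefix
No violation found over all pairs.

YES -- this is a valid prefix code. No codeword is a prefix of any other codeword.


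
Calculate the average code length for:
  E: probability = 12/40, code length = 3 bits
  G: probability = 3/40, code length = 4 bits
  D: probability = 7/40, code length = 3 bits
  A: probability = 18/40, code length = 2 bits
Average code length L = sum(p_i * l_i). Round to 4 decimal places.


Weighted contributions p_i * l_i:
  E: (12/40) * 3 = 36/40
  G: (3/40) * 4 = 12/40
  D: (7/40) * 3 = 21/40
  A: (18/40) * 2 = 36/40
Sum = (36 + 12 + 21 + 36)/40 = 105/40

L = 105/40 = 2.6250 bits/symbol


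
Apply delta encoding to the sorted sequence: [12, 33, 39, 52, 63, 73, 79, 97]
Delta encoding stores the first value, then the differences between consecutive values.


First value: 12
Deltas:
  33 - 12 = 21
  39 - 33 = 6
  52 - 39 = 13
  63 - 52 = 11
  73 - 63 = 10
  79 - 73 = 6
  97 - 79 = 18


Delta encoded: [12, 21, 6, 13, 11, 10, 6, 18]


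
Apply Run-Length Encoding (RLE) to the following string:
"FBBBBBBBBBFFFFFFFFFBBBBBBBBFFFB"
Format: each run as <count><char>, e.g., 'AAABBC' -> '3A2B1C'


Scanning runs left to right:
  i=0: run of 'F' x 1 -> '1F'
  i=1: run of 'B' x 9 -> '9B'
  i=10: run of 'F' x 9 -> '9F'
  i=19: run of 'B' x 8 -> '8B'
  i=27: run of 'F' x 3 -> '3F'
  i=30: run of 'B' x 1 -> '1B'

RLE = 1F9B9F8B3F1B


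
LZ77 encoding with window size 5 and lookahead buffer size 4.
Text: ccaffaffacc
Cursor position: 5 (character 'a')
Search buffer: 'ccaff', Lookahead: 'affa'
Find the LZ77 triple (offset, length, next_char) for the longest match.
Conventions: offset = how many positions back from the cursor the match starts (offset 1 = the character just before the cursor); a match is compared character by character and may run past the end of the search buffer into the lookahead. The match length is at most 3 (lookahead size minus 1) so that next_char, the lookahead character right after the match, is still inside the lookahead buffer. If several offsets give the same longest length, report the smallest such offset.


Try each offset into the search buffer:
  offset=1 (pos 4, char 'f'): match length 0
  offset=2 (pos 3, char 'f'): match length 0
  offset=3 (pos 2, char 'a'): match length 3
  offset=4 (pos 1, char 'c'): match length 0
  offset=5 (pos 0, char 'c'): match length 0
Longest match has length 3 at offset 3.
next_char = character at position 5 + 3 = 8 -> 'a'

Best match: offset=3, length=3 (matching 'aff' starting at position 2)
LZ77 triple: (3, 3, 'a')


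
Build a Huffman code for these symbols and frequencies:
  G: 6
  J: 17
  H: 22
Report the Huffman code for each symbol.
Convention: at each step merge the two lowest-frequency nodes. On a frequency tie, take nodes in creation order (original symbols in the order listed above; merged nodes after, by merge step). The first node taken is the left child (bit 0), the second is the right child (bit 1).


Huffman tree construction:
Step 1: Merge G(6) + J(17) = 23
Step 2: Merge H(22) + (G+J)(23) = 45
Read each symbol's code off the tree from the root (left child = 0, right child = 1).

Codes:
  G: 10 (length 2)
  J: 11 (length 2)
  H: 0 (length 1)
Average code length: 68/45 = 1.5111 bits/symbol


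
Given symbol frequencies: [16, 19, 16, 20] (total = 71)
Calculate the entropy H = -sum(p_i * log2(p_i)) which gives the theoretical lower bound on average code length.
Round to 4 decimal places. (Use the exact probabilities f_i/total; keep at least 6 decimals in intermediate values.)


Per-symbol terms -p_i * log2(p_i) with p_i = f_i/71:
  p = 16/71 = 0.225352: log2(p) = -2.149747, -p*log2(p) = 0.484450
  p = 19/71 = 0.267606: log2(p) = -1.901820, -p*log2(p) = 0.508938
  p = 16/71 = 0.225352: log2(p) = -2.149747, -p*log2(p) = 0.484450
  p = 20/71 = 0.281690: log2(p) = -1.827819, -p*log2(p) = 0.514879
H = 0.484450 + 0.508938 + 0.484450 + 0.514879 = 1.992717

H = 1.9927 bits/symbol


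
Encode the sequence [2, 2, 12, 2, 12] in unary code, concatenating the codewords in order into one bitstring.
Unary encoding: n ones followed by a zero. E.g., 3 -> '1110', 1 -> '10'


Encode each number as n ones followed by a terminating 0:
  2 -> 110 (3 bits)
  2 -> 110 (3 bits)
  12 -> 1111111111110 (13 bits)
  2 -> 110 (3 bits)
  12 -> 1111111111110 (13 bits)
Total length = 3 + 3 + 13 + 3 + 13 = 35 bits.

Unary([2, 2, 12, 2, 12]) = 11011011111111111101101111111111110 (35 bits)


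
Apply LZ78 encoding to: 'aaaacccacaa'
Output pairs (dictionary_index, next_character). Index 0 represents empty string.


LZ78 encoding steps:
Dictionary: {0: ''}
Step 1: w='' (idx 0), next='a' -> output (0, 'a'), add 'a' as idx 1
Step 2: w='a' (idx 1), next='a' -> output (1, 'a'), add 'aa' as idx 2
Step 3: w='a' (idx 1), next='c' -> output (1, 'c'), add 'ac' as idx 3
Step 4: w='' (idx 0), next='c' -> output (0, 'c'), add 'c' as idx 4
Step 5: w='c' (idx 4), next='a' -> output (4, 'a'), add 'ca' as idx 5
Step 6: w='ca' (idx 5), next='a' -> output (5, 'a'), add 'caa' as idx 6


Encoded: [(0, 'a'), (1, 'a'), (1, 'c'), (0, 'c'), (4, 'a'), (5, 'a')]


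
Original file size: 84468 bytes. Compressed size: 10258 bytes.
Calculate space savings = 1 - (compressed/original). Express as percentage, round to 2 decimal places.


ratio = compressed/original = 10258/84468 = 0.121442
savings = 1 - ratio = 1 - 0.121442 = 0.878558
as a percentage: 0.878558 * 100 = 87.86%

Space savings = 1 - 10258/84468 = 87.86%


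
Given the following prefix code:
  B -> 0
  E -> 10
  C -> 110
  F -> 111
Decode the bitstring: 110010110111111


Decoding step by step:
Bits 110 -> C
Bits 0 -> B
Bits 10 -> E
Bits 110 -> C
Bits 111 -> F
Bits 111 -> F


Decoded message: CBECFF


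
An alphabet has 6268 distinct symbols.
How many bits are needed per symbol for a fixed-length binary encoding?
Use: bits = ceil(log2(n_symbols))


log2(6268) = 12.6138
Bracket: 2^12 = 4096 < 6268 <= 2^13 = 8192
So ceil(log2(6268)) = 13

bits = ceil(log2(6268)) = ceil(12.6138) = 13 bits


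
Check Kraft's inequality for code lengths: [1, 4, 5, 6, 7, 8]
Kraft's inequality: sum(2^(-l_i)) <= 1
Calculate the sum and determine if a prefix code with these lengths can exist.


Sum = 2^(-1) + 2^(-4) + 2^(-5) + 2^(-6) + 2^(-7) + 2^(-8)
    = 0.5 + 0.0625 + 0.03125 + 0.015625 + 0.0078125 + 0.00390625
    = 159/256 = 0.62109375
Since 0.62109375 <= 1, Kraft's inequality IS satisfied.
A prefix code with these lengths CAN exist.

Kraft sum = 0.62109375. Satisfied.


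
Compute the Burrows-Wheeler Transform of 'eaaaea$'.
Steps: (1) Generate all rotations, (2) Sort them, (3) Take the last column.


Rotations (sorted):
  0: $eaaaea -> last char: a
  1: a$eaaae -> last char: e
  2: aaaea$e -> last char: e
  3: aaea$ea -> last char: a
  4: aea$eaa -> last char: a
  5: ea$eaaa -> last char: a
  6: eaaaea$ -> last char: $


BWT = aeeaaa$


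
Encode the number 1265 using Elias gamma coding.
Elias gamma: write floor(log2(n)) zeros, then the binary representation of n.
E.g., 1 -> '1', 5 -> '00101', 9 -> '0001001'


num_bits = floor(log2(1265)) + 1 = 11
leading_zeros = num_bits - 1 = 10
binary(1265) = 10011110001

Elias gamma(1265) = '0000000000' + '10011110001' = 000000000010011110001 (21 bits)


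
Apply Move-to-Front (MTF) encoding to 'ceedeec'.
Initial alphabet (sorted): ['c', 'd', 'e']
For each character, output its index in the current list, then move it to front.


MTF encoding:
'c': index 0 in ['c', 'd', 'e'] -> ['c', 'd', 'e']
'e': index 2 in ['c', 'd', 'e'] -> ['e', 'c', 'd']
'e': index 0 in ['e', 'c', 'd'] -> ['e', 'c', 'd']
'd': index 2 in ['e', 'c', 'd'] -> ['d', 'e', 'c']
'e': index 1 in ['d', 'e', 'c'] -> ['e', 'd', 'c']
'e': index 0 in ['e', 'd', 'c'] -> ['e', 'd', 'c']
'c': index 2 in ['e', 'd', 'c'] -> ['c', 'e', 'd']


Output: [0, 2, 0, 2, 1, 0, 2]


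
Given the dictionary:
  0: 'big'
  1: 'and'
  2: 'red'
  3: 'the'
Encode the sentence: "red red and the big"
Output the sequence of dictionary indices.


Look up each word in the dictionary:
  'red' -> 2
  'red' -> 2
  'and' -> 1
  'the' -> 3
  'big' -> 0

Encoded: [2, 2, 1, 3, 0]


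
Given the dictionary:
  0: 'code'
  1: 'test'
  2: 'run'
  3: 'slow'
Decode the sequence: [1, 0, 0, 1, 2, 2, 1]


Look up each index in the dictionary:
  1 -> 'test'
  0 -> 'code'
  0 -> 'code'
  1 -> 'test'
  2 -> 'run'
  2 -> 'run'
  1 -> 'test'

Decoded: "test code code test run run test"


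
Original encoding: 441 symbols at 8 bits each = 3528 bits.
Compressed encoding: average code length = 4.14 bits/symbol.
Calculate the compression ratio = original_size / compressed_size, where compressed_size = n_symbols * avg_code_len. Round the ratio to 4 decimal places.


original_size = n_symbols * orig_bits = 441 * 8 = 3528 bits
compressed_size = n_symbols * avg_code_len = 441 * 4.14 = 1825.74 bits
ratio = original_size / compressed_size = 3528 / 1825.74 = 1.9324

Compression ratio = 1.9324


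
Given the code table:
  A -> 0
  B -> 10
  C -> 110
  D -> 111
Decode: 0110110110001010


Decoding:
0 -> A
110 -> C
110 -> C
110 -> C
0 -> A
0 -> A
10 -> B
10 -> B


Result: ACCCAABB


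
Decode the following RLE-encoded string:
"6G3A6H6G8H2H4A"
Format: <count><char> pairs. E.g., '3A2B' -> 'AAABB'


Expanding each <count><char> pair:
  6G -> 'GGGGGG'
  3A -> 'AAA'
  6H -> 'HHHHHH'
  6G -> 'GGGGGG'
  8H -> 'HHHHHHHH'
  2H -> 'HH'
  4A -> 'AAAA'

Decoded = GGGGGGAAAHHHHHHGGGGGGHHHHHHHHHHAAAA


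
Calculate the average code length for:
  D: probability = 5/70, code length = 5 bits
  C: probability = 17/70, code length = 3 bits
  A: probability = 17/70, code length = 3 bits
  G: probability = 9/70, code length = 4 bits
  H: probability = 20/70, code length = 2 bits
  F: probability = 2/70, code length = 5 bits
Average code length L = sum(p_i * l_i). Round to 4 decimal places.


Weighted contributions p_i * l_i:
  D: (5/70) * 5 = 25/70
  C: (17/70) * 3 = 51/70
  A: (17/70) * 3 = 51/70
  G: (9/70) * 4 = 36/70
  H: (20/70) * 2 = 40/70
  F: (2/70) * 5 = 10/70
Sum = (25 + 51 + 51 + 36 + 40 + 10)/70 = 213/70

L = 213/70 = 3.0429 bits/symbol


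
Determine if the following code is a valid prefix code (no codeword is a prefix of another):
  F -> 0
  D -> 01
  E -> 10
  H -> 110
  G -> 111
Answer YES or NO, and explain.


Checking each pair (does one codeword prefix another?):
  F='0' vs D='01': prefix -- VIOLATION

NO -- this is NOT a valid prefix code. F (0) is a prefix of D (01).


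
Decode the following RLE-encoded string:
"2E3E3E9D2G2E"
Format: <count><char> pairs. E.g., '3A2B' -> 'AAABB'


Expanding each <count><char> pair:
  2E -> 'EE'
  3E -> 'EEE'
  3E -> 'EEE'
  9D -> 'DDDDDDDDD'
  2G -> 'GG'
  2E -> 'EE'

Decoded = EEEEEEEEDDDDDDDDDGGEE


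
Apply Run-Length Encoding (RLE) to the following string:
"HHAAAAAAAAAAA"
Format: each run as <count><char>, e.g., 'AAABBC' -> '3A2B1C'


Scanning runs left to right:
  i=0: run of 'H' x 2 -> '2H'
  i=2: run of 'A' x 11 -> '11A'

RLE = 2H11A


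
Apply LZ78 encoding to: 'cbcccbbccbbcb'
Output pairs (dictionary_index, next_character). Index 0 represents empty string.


LZ78 encoding steps:
Dictionary: {0: ''}
Step 1: w='' (idx 0), next='c' -> output (0, 'c'), add 'c' as idx 1
Step 2: w='' (idx 0), next='b' -> output (0, 'b'), add 'b' as idx 2
Step 3: w='c' (idx 1), next='c' -> output (1, 'c'), add 'cc' as idx 3
Step 4: w='c' (idx 1), next='b' -> output (1, 'b'), add 'cb' as idx 4
Step 5: w='b' (idx 2), next='c' -> output (2, 'c'), add 'bc' as idx 5
Step 6: w='cb' (idx 4), next='b' -> output (4, 'b'), add 'cbb' as idx 6
Step 7: w='cb' (idx 4), end of input -> output (4, '')


Encoded: [(0, 'c'), (0, 'b'), (1, 'c'), (1, 'b'), (2, 'c'), (4, 'b'), (4, '')]


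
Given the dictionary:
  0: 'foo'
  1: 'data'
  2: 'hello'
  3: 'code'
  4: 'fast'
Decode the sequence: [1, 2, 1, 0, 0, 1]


Look up each index in the dictionary:
  1 -> 'data'
  2 -> 'hello'
  1 -> 'data'
  0 -> 'foo'
  0 -> 'foo'
  1 -> 'data'

Decoded: "data hello data foo foo data"


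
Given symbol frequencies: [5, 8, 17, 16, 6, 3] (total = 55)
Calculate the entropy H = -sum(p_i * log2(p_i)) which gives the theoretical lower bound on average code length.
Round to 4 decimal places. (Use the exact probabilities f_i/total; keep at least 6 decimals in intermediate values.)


Per-symbol terms -p_i * log2(p_i) with p_i = f_i/55:
  p = 5/55 = 0.090909: log2(p) = -3.459432, -p*log2(p) = 0.314494
  p = 8/55 = 0.145455: log2(p) = -2.781360, -p*log2(p) = 0.404561
  p = 17/55 = 0.309091: log2(p) = -1.693897, -p*log2(p) = 0.523568
  p = 16/55 = 0.290909: log2(p) = -1.781360, -p*log2(p) = 0.518214
  p = 6/55 = 0.109091: log2(p) = -3.196397, -p*log2(p) = 0.348698
  p = 3/55 = 0.054545: log2(p) = -4.196397, -p*log2(p) = 0.228894
H = 0.314494 + 0.404561 + 0.523568 + 0.518214 + 0.348698 + 0.228894 = 2.338429

H = 2.3384 bits/symbol


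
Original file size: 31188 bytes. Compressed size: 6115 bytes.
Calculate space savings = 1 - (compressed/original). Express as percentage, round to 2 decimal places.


ratio = compressed/original = 6115/31188 = 0.196069
savings = 1 - ratio = 1 - 0.196069 = 0.803931
as a percentage: 0.803931 * 100 = 80.39%

Space savings = 1 - 6115/31188 = 80.39%


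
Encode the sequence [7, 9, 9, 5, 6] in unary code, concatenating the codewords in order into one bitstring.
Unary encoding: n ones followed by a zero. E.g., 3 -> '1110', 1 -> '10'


Encode each number as n ones followed by a terminating 0:
  7 -> 11111110 (8 bits)
  9 -> 1111111110 (10 bits)
  9 -> 1111111110 (10 bits)
  5 -> 111110 (6 bits)
  6 -> 1111110 (7 bits)
Total length = 8 + 10 + 10 + 6 + 7 = 41 bits.

Unary([7, 9, 9, 5, 6]) = 11111110111111111011111111101111101111110 (41 bits)


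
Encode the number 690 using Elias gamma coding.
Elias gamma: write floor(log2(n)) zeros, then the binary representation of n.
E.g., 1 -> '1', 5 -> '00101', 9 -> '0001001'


num_bits = floor(log2(690)) + 1 = 10
leading_zeros = num_bits - 1 = 9
binary(690) = 1010110010

Elias gamma(690) = '000000000' + '1010110010' = 0000000001010110010 (19 bits)


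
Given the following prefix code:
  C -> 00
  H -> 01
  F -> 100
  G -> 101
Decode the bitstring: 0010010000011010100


Decoding step by step:
Bits 00 -> C
Bits 100 -> F
Bits 100 -> F
Bits 00 -> C
Bits 01 -> H
Bits 101 -> G
Bits 01 -> H
Bits 00 -> C


Decoded message: CFFCHGHC


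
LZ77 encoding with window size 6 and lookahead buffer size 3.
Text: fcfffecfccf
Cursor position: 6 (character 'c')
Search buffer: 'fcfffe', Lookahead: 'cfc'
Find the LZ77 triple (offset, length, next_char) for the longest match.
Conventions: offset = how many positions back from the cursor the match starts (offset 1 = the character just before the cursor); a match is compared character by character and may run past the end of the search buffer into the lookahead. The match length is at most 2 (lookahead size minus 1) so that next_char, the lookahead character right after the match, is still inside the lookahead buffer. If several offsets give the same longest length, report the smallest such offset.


Try each offset into the search buffer:
  offset=1 (pos 5, char 'e'): match length 0
  offset=2 (pos 4, char 'f'): match length 0
  offset=3 (pos 3, char 'f'): match length 0
  offset=4 (pos 2, char 'f'): match length 0
  offset=5 (pos 1, char 'c'): match length 2
  offset=6 (pos 0, char 'f'): match length 0
Longest match has length 2 at offset 5.
next_char = character at position 6 + 2 = 8 -> 'c'

Best match: offset=5, length=2 (matching 'cf' starting at position 1)
LZ77 triple: (5, 2, 'c')


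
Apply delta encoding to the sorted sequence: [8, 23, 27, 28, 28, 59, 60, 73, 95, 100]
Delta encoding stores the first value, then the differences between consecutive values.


First value: 8
Deltas:
  23 - 8 = 15
  27 - 23 = 4
  28 - 27 = 1
  28 - 28 = 0
  59 - 28 = 31
  60 - 59 = 1
  73 - 60 = 13
  95 - 73 = 22
  100 - 95 = 5


Delta encoded: [8, 15, 4, 1, 0, 31, 1, 13, 22, 5]


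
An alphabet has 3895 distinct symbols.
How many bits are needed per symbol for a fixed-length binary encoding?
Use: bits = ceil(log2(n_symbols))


log2(3895) = 11.9274
Bracket: 2^11 = 2048 < 3895 <= 2^12 = 4096
So ceil(log2(3895)) = 12

bits = ceil(log2(3895)) = ceil(11.9274) = 12 bits


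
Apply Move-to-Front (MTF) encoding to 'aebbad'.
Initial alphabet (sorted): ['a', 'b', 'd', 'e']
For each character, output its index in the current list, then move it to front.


MTF encoding:
'a': index 0 in ['a', 'b', 'd', 'e'] -> ['a', 'b', 'd', 'e']
'e': index 3 in ['a', 'b', 'd', 'e'] -> ['e', 'a', 'b', 'd']
'b': index 2 in ['e', 'a', 'b', 'd'] -> ['b', 'e', 'a', 'd']
'b': index 0 in ['b', 'e', 'a', 'd'] -> ['b', 'e', 'a', 'd']
'a': index 2 in ['b', 'e', 'a', 'd'] -> ['a', 'b', 'e', 'd']
'd': index 3 in ['a', 'b', 'e', 'd'] -> ['d', 'a', 'b', 'e']


Output: [0, 3, 2, 0, 2, 3]


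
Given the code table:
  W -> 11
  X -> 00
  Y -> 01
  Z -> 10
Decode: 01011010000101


Decoding:
01 -> Y
01 -> Y
10 -> Z
10 -> Z
00 -> X
01 -> Y
01 -> Y


Result: YYZZXYY


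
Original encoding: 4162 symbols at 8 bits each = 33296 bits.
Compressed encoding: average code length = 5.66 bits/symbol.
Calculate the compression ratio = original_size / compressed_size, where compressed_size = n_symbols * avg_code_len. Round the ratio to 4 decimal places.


original_size = n_symbols * orig_bits = 4162 * 8 = 33296 bits
compressed_size = n_symbols * avg_code_len = 4162 * 5.66 = 23556.92 bits
ratio = original_size / compressed_size = 33296 / 23556.92 = 1.4134

Compression ratio = 1.4134


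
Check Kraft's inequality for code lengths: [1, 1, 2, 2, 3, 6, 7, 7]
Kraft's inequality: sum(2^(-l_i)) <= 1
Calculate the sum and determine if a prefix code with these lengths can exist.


Sum = 2^(-1) + 2^(-1) + 2^(-2) + 2^(-2) + 2^(-3) + 2^(-6) + 2^(-7) + 2^(-7)
    = 0.5 + 0.5 + 0.25 + 0.25 + 0.125 + 0.015625 + 0.0078125 + 0.0078125
    = 212/128 = 1.65625
Since 1.65625 > 1, Kraft's inequality is NOT satisfied.
A prefix code with these lengths CANNOT exist.

Kraft sum = 1.65625. Not satisfied.


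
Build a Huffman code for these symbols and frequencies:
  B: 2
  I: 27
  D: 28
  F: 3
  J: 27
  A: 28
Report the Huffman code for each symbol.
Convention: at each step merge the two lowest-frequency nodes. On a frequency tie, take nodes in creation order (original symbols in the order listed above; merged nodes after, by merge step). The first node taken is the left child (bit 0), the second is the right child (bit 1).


Huffman tree construction:
Step 1: Merge B(2) + F(3) = 5
Step 2: Merge (B+F)(5) + I(27) = 32
Step 3: Merge J(27) + D(28) = 55
Step 4: Merge A(28) + ((B+F)+I)(32) = 60
Step 5: Merge (J+D)(55) + (A+((B+F)+I))(60) = 115
Read each symbol's code off the tree from the root (left child = 0, right child = 1).

Codes:
  B: 1100 (length 4)
  I: 111 (length 3)
  D: 01 (length 2)
  F: 1101 (length 4)
  J: 00 (length 2)
  A: 10 (length 2)
Average code length: 267/115 = 2.3217 bits/symbol


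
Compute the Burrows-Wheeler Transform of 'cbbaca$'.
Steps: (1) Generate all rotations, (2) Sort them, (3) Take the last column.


Rotations (sorted):
  0: $cbbaca -> last char: a
  1: a$cbbac -> last char: c
  2: aca$cbb -> last char: b
  3: baca$cb -> last char: b
  4: bbaca$c -> last char: c
  5: ca$cbba -> last char: a
  6: cbbaca$ -> last char: $


BWT = acbbca$


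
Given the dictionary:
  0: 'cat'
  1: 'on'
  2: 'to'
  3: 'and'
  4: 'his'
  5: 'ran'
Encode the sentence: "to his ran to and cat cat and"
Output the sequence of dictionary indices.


Look up each word in the dictionary:
  'to' -> 2
  'his' -> 4
  'ran' -> 5
  'to' -> 2
  'and' -> 3
  'cat' -> 0
  'cat' -> 0
  'and' -> 3

Encoded: [2, 4, 5, 2, 3, 0, 0, 3]


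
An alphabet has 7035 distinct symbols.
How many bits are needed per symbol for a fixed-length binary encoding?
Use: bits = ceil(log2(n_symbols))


log2(7035) = 12.7803
Bracket: 2^12 = 4096 < 7035 <= 2^13 = 8192
So ceil(log2(7035)) = 13

bits = ceil(log2(7035)) = ceil(12.7803) = 13 bits


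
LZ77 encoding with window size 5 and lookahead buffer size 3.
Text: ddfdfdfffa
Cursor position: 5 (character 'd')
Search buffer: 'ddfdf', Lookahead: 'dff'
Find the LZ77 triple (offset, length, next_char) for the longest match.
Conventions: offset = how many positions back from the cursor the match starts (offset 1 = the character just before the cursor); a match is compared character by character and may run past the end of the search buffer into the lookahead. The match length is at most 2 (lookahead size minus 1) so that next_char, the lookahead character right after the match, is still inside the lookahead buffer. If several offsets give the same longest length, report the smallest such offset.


Try each offset into the search buffer:
  offset=1 (pos 4, char 'f'): match length 0
  offset=2 (pos 3, char 'd'): match length 2
  offset=3 (pos 2, char 'f'): match length 0
  offset=4 (pos 1, char 'd'): match length 2
  offset=5 (pos 0, char 'd'): match length 1
Longest match has length 2, found at offsets 2, 4; take the smallest, offset 2.
next_char = character at position 5 + 2 = 7 -> 'f'

Best match: offset=2, length=2 (matching 'df' starting at position 3)
LZ77 triple: (2, 2, 'f')


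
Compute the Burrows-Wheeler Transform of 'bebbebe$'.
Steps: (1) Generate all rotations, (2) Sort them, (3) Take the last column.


Rotations (sorted):
  0: $bebbebe -> last char: e
  1: bbebe$be -> last char: e
  2: be$bebbe -> last char: e
  3: bebbebe$ -> last char: $
  4: bebe$beb -> last char: b
  5: e$bebbeb -> last char: b
  6: ebbebe$b -> last char: b
  7: ebe$bebb -> last char: b


BWT = eee$bbbb


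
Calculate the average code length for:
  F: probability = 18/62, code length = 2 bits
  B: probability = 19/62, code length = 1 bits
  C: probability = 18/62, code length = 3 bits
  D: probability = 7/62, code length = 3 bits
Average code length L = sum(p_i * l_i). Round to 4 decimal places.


Weighted contributions p_i * l_i:
  F: (18/62) * 2 = 36/62
  B: (19/62) * 1 = 19/62
  C: (18/62) * 3 = 54/62
  D: (7/62) * 3 = 21/62
Sum = (36 + 19 + 54 + 21)/62 = 130/62

L = 130/62 = 2.0968 bits/symbol


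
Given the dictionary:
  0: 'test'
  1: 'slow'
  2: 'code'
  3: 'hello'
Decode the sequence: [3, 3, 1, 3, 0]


Look up each index in the dictionary:
  3 -> 'hello'
  3 -> 'hello'
  1 -> 'slow'
  3 -> 'hello'
  0 -> 'test'

Decoded: "hello hello slow hello test"


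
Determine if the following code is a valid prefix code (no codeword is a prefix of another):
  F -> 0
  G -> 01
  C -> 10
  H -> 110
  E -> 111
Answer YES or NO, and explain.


Checking each pair (does one codeword prefix another?):
  F='0' vs G='01': prefix -- VIOLATION

NO -- this is NOT a valid prefix code. F (0) is a prefix of G (01).


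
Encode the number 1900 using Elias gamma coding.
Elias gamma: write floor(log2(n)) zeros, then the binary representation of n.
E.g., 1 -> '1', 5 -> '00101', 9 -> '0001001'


num_bits = floor(log2(1900)) + 1 = 11
leading_zeros = num_bits - 1 = 10
binary(1900) = 11101101100

Elias gamma(1900) = '0000000000' + '11101101100' = 000000000011101101100 (21 bits)


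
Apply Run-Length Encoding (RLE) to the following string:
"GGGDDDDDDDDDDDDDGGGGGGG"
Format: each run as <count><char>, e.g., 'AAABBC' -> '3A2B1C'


Scanning runs left to right:
  i=0: run of 'G' x 3 -> '3G'
  i=3: run of 'D' x 13 -> '13D'
  i=16: run of 'G' x 7 -> '7G'

RLE = 3G13D7G


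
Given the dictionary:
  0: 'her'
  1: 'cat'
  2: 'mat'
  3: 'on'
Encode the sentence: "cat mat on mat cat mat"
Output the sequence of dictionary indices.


Look up each word in the dictionary:
  'cat' -> 1
  'mat' -> 2
  'on' -> 3
  'mat' -> 2
  'cat' -> 1
  'mat' -> 2

Encoded: [1, 2, 3, 2, 1, 2]


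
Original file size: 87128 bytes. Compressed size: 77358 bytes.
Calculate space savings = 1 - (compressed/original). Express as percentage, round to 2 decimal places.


ratio = compressed/original = 77358/87128 = 0.887866
savings = 1 - ratio = 1 - 0.887866 = 0.112134
as a percentage: 0.112134 * 100 = 11.21%

Space savings = 1 - 77358/87128 = 11.21%


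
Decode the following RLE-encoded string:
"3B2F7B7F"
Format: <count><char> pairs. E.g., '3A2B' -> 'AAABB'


Expanding each <count><char> pair:
  3B -> 'BBB'
  2F -> 'FF'
  7B -> 'BBBBBBB'
  7F -> 'FFFFFFF'

Decoded = BBBFFBBBBBBBFFFFFFF


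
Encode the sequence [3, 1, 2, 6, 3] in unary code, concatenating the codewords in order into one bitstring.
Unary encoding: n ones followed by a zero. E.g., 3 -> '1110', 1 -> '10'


Encode each number as n ones followed by a terminating 0:
  3 -> 1110 (4 bits)
  1 -> 10 (2 bits)
  2 -> 110 (3 bits)
  6 -> 1111110 (7 bits)
  3 -> 1110 (4 bits)
Total length = 4 + 2 + 3 + 7 + 4 = 20 bits.

Unary([3, 1, 2, 6, 3]) = 11101011011111101110 (20 bits)


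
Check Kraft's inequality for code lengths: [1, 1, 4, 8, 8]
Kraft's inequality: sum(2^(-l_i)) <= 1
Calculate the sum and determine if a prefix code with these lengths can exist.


Sum = 2^(-1) + 2^(-1) + 2^(-4) + 2^(-8) + 2^(-8)
    = 0.5 + 0.5 + 0.0625 + 0.00390625 + 0.00390625
    = 274/256 = 1.0703125
Since 1.0703125 > 1, Kraft's inequality is NOT satisfied.
A prefix code with these lengths CANNOT exist.

Kraft sum = 1.0703125. Not satisfied.


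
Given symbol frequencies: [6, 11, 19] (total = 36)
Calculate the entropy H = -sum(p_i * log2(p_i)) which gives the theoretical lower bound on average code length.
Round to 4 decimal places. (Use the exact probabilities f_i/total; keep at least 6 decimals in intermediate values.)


Per-symbol terms -p_i * log2(p_i) with p_i = f_i/36:
  p = 6/36 = 0.166667: log2(p) = -2.584963, -p*log2(p) = 0.430827
  p = 11/36 = 0.305556: log2(p) = -1.710493, -p*log2(p) = 0.522651
  p = 19/36 = 0.527778: log2(p) = -0.921997, -p*log2(p) = 0.486610
H = 0.430827 + 0.522651 + 0.486610 = 1.440088

H = 1.4401 bits/symbol


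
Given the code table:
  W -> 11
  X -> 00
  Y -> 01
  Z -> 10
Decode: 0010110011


Decoding:
00 -> X
10 -> Z
11 -> W
00 -> X
11 -> W


Result: XZWXW


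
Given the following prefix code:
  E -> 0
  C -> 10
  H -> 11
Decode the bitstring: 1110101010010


Decoding step by step:
Bits 11 -> H
Bits 10 -> C
Bits 10 -> C
Bits 10 -> C
Bits 10 -> C
Bits 0 -> E
Bits 10 -> C


Decoded message: HCCCCEC


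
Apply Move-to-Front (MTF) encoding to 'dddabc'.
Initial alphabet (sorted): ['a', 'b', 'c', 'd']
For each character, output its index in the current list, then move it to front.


MTF encoding:
'd': index 3 in ['a', 'b', 'c', 'd'] -> ['d', 'a', 'b', 'c']
'd': index 0 in ['d', 'a', 'b', 'c'] -> ['d', 'a', 'b', 'c']
'd': index 0 in ['d', 'a', 'b', 'c'] -> ['d', 'a', 'b', 'c']
'a': index 1 in ['d', 'a', 'b', 'c'] -> ['a', 'd', 'b', 'c']
'b': index 2 in ['a', 'd', 'b', 'c'] -> ['b', 'a', 'd', 'c']
'c': index 3 in ['b', 'a', 'd', 'c'] -> ['c', 'b', 'a', 'd']


Output: [3, 0, 0, 1, 2, 3]


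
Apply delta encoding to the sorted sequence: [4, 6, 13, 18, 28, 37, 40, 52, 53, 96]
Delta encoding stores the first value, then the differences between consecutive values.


First value: 4
Deltas:
  6 - 4 = 2
  13 - 6 = 7
  18 - 13 = 5
  28 - 18 = 10
  37 - 28 = 9
  40 - 37 = 3
  52 - 40 = 12
  53 - 52 = 1
  96 - 53 = 43


Delta encoded: [4, 2, 7, 5, 10, 9, 3, 12, 1, 43]
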